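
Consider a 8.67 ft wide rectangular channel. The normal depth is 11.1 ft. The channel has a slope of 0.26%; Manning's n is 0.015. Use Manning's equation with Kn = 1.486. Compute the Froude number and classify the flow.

Flow area A = b·y = 8.67 × 11.1 = 96.24 ft². Wetted perimeter P = b + 2y = 8.67 + 2×11.1 = 30.87 ft.
Hydraulic radius R = A/P = 96.24/30.87 = 3.117 ft.
V = (1.486/n) R^(2/3) √S = (1.486/0.015) × 3.117^(2/3) × √0.0026 = 10.78 ft/s. Hydraulic depth D_h = A/T = 96.24/8.67 = 11.1 ft.
Froude number Fr = V/√(g·D_h) = 10.78/√(32.2×11.1) = 0.57, which is less than 1, so the flow is subcritical.

subcritical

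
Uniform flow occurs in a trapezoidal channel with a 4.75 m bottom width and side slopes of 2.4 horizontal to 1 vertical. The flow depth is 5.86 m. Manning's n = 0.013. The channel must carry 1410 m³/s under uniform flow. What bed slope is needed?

S = 0.00604

With bottom width b = 4.75 m and side slope z = 2.4: A = (b + zy)y = (4.75 + 2.4×5.86)×5.86 = 110.3 m²; P = b + 2y√(1+z²) = 4.75 + 2×5.86×2.6 = 35.22 m.
Hydraulic radius R = A/P = 110.3/35.22 = 3.13 m.
From Manning's equation, S = [nQ / (1 A R^(2/3))]² = [0.013 × 1410 / (1 × 110.3 × 3.13^(2/3))]² = 0.00604.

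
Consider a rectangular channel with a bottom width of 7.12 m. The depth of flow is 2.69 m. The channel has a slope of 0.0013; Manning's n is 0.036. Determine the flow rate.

Q = 25.5 m³/s

Flow area A = b·y = 7.12 × 2.69 = 19.15 m². Wetted perimeter P = b + 2y = 7.12 + 2×2.69 = 12.5 m.
Hydraulic radius R = A/P = 19.15/12.5 = 1.532 m.
Manning's equation: Q = (1/n) A R^(2/3) S^(1/2) = (1/0.036) × 19.15 × 1.532^(2/3) × 0.0013^(1/2) = 25.5 m³/s.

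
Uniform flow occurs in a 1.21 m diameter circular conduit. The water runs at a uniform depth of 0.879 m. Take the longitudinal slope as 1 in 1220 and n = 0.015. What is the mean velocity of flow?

For a circular section of diameter D = 1.21 m at depth y = 0.879 m, the central angle is θ = 2 arccos(1 − 2y/D) = 4.082 rad. Then A = (D²/8)(θ − sin θ) = 0.8948 m² and P = Dθ/2 = 2.469 m.
Hydraulic radius R = A/P = 0.8948/2.469 = 0.3624 m.
From Manning's equation, V = (1/n) R^(2/3) S^(1/2) = (1/0.015) × 0.3624^(2/3) × 0.0008197^(1/2) = 0.97 m/s.

V = 0.97 m/s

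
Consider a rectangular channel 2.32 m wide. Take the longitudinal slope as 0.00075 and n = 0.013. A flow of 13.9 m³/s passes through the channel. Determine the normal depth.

y_n = 3.17 m

Manning's equation rearranged: A R^(2/3) = nQ / (1·√S) = 0.013 × 13.9 / (√0.00075) = 6.598.
At y = 2.42 m: A R^(2/3) = 4.774 — too small.
At y = 3.78 m: A R^(2/3) = 8.1 — too large.
At y = 3.17 m: A R^(2/3) = 6.595 — matches.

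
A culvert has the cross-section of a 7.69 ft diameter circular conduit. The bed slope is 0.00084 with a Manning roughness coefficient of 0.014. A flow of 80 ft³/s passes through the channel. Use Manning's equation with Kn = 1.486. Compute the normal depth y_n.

y_n = 3.2 ft

Manning's equation rearranged: A R^(2/3) = nQ / (1.486·√S) = 0.014 × 80 / (1.486 × √0.00084) = 26.01.
Try y = 2.49 ft: A R^(2/3) = 16.29 — low.
Try y = 3.2 ft: A R^(2/3) = 26 — close enough.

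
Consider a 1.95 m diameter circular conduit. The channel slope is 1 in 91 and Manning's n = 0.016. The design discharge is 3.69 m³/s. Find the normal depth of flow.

Manning's equation rearranged: A R^(2/3) = nQ / (1·√S) = 0.016 × 3.69 / (√0.01099) = 0.5632.
Trying y = 0.639 m: A R^(2/3) = 0.4293 — short.
Trying y = 0.915 m: A R^(2/3) = 0.8292 — over.
Trying y = 0.738 m: A R^(2/3) = 0.563 — close enough.

y_n = 0.738 m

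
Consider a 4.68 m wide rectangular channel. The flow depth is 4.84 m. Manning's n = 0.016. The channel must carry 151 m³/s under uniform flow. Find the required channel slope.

S = 0.0062

Flow area A = b·y = 4.68 × 4.84 = 22.65 m². Wetted perimeter P = b + 2y = 4.68 + 2×4.84 = 14.36 m.
Hydraulic radius R = A/P = 22.65/14.36 = 1.577 m.
From Manning's equation, S = [nQ / (1 A R^(2/3))]² = [0.016 × 151 / (1 × 22.65 × 1.577^(2/3))]² = 0.0062.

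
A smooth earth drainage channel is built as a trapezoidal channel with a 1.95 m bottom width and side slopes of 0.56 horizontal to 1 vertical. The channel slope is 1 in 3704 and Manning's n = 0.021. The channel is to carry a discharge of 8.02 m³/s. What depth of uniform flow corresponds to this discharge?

y_n = 2.7 m

Manning's equation rearranged: A R^(2/3) = nQ / (1·√S) = 0.021 × 8.02 / (√0.00027) = 10.25.
Try y = 1.93 m: A R^(2/3) = 5.524 — low.
Try y = 2.7 m: A R^(2/3) = 10.25 — matches.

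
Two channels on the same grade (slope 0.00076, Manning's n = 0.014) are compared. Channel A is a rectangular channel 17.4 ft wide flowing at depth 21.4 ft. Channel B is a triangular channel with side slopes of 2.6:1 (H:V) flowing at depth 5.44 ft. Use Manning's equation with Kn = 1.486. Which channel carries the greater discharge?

Channel A: Flow area A = b·y = 17.4 × 21.4 = 372.4 ft². Wetted perimeter P = b + 2y = 17.4 + 2×21.4 = 60.2 ft. Hydraulic radius R = A/P = 372.4/60.2 = 6.185 ft. Q_A = (1.486/0.014)·372.4·6.185^(2/3)·√0.00076 = 3671 ft³/s.
Channel B: For a triangular section with side slope z = 2.6: A = zy² = 2.6×5.44² = 76.94 ft²; P = 2y√(1+z²) = 2×5.44×2.786 = 30.31 ft. Hydraulic radius R = A/P = 76.94/30.31 = 2.539 ft. Q_B = (1.486/0.014)·76.94·2.539^(2/3)·√0.00076 = 419 ft³/s.
Q_A = 3671 ft³/s vs Q_B = 419 ft³/s, so channel A carries more.

channel A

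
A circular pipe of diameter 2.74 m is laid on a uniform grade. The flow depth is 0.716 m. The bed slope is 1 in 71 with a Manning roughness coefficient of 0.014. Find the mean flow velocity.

V = 4.73 m/s

For a circular section of diameter D = 2.74 m at depth y = 0.716 m, the central angle is θ = 2 arccos(1 − 2y/D) = 2.146 rad. Then A = (D²/8)(θ − sin θ) = 1.227 m² and P = Dθ/2 = 2.94 m.
Hydraulic radius R = A/P = 1.227/2.94 = 0.4172 m.
From Manning's equation, V = (1/n) R^(2/3) S^(1/2) = (1/0.014) × 0.4172^(2/3) × 0.01408^(1/2) = 4.73 m/s.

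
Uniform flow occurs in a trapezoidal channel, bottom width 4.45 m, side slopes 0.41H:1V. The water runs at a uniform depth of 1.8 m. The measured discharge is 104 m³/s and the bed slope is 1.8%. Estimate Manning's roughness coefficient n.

With bottom width b = 4.45 m and side slope z = 0.41: A = (b + zy)y = (4.45 + 0.41×1.8)×1.8 = 9.338 m²; P = b + 2y√(1+z²) = 4.45 + 2×1.8×1.081 = 8.341 m.
Hydraulic radius R = A/P = 9.338/8.341 = 1.12 m.
Rearranging Manning's equation: n = (1/Q) A R^(2/3) S^(1/2) = (1/104) × 9.338 × 1.12^(2/3) × √0.018 = 0.013.

n = 0.013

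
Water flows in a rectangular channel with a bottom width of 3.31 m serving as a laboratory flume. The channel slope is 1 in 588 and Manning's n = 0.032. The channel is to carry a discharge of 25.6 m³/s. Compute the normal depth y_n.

y_n = 5.16 m

Manning's equation rearranged: A R^(2/3) = nQ / (1·√S) = 0.032 × 25.6 / (√0.001701) = 19.86.
Trying y = 3.61 m: A R^(2/3) = 13 — short.
Trying y = 6.48 m: A R^(2/3) = 25.79 — over.
Trying y = 5.16 m: A R^(2/3) = 19.85 — matches.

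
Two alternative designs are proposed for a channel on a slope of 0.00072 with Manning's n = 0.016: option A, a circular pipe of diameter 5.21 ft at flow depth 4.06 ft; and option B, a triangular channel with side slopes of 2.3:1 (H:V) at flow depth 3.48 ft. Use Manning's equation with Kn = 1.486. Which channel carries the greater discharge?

Channel A: For a circular section of diameter D = 5.21 ft at depth y = 4.06 ft, the central angle is θ = 2 arccos(1 − 2y/D) = 4.327 rad. Then A = (D²/8)(θ − sin θ) = 17.82 ft² and P = Dθ/2 = 11.27 ft. Hydraulic radius R = A/P = 17.82/11.27 = 1.581 ft. Q_A = (1.486/0.016)·17.82·1.581^(2/3)·√0.00072 = 60.3 ft³/s.
Channel B: For a triangular section with side slope z = 2.3: A = zy² = 2.3×3.48² = 27.85 ft²; P = 2y√(1+z²) = 2×3.48×2.508 = 17.46 ft. Hydraulic radius R = A/P = 27.85/17.46 = 1.596 ft. Q_B = (1.486/0.016)·27.85·1.596^(2/3)·√0.00072 = 94.79 ft³/s.
Q_A = 60.3 ft³/s vs Q_B = 94.79 ft³/s, so channel B carries more.

channel B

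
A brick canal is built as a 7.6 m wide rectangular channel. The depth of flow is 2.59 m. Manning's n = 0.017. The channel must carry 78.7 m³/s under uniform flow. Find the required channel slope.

S = 0.0026

Flow area A = b·y = 7.6 × 2.59 = 19.68 m². Wetted perimeter P = b + 2y = 7.6 + 2×2.59 = 12.78 m.
Hydraulic radius R = A/P = 19.68/12.78 = 1.54 m.
From Manning's equation, S = [nQ / (1 A R^(2/3))]² = [0.017 × 78.7 / (1 × 19.68 × 1.54^(2/3))]² = 0.0026.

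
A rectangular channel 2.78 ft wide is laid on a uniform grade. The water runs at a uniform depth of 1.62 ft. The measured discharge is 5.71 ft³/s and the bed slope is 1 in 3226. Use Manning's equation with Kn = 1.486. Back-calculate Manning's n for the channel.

Flow area A = b·y = 2.78 × 1.62 = 4.504 ft². Wetted perimeter P = b + 2y = 2.78 + 2×1.62 = 6.02 ft.
Hydraulic radius R = A/P = 4.504/6.02 = 0.7481 ft.
Rearranging Manning's equation: n = (1.486/Q) A R^(2/3) S^(1/2) = (1.486/5.71) × 4.504 × 0.7481^(2/3) × √0.00031 = 0.017.

n = 0.017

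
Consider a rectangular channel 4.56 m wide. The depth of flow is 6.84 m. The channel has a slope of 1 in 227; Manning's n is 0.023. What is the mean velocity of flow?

Flow area A = b·y = 4.56 × 6.84 = 31.19 m². Wetted perimeter P = b + 2y = 4.56 + 2×6.84 = 18.24 m.
Hydraulic radius R = A/P = 31.19/18.24 = 1.71 m.
From Manning's equation, V = (1/n) R^(2/3) S^(1/2) = (1/0.023) × 1.71^(2/3) × 0.004405^(1/2) = 4.13 m/s.

V = 4.13 m/s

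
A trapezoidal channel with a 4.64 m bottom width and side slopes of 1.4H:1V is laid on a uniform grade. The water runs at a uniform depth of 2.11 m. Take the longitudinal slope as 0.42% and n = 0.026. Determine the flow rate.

With bottom width b = 4.64 m and side slope z = 1.4: A = (b + zy)y = (4.64 + 1.4×2.11)×2.11 = 16.02 m²; P = b + 2y√(1+z²) = 4.64 + 2×2.11×1.72 = 11.9 m.
Hydraulic radius R = A/P = 16.02/11.9 = 1.346 m.
Manning's equation: Q = (1/n) A R^(2/3) S^(1/2) = (1/0.026) × 16.02 × 1.346^(2/3) × 0.0042^(1/2) = 48.7 m³/s.

Q = 48.7 m³/s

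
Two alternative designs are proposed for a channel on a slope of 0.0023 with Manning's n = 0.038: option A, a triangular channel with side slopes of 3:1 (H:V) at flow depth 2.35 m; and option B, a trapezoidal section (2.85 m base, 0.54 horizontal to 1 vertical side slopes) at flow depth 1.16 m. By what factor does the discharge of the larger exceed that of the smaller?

5.42

Channel A: For a triangular section with side slope z = 3: A = zy² = 3×2.35² = 16.57 m²; P = 2y√(1+z²) = 2×2.35×3.162 = 14.86 m. Hydraulic radius R = A/P = 16.57/14.86 = 1.115 m. Q_A = (1/0.038)·16.57·1.115^(2/3)·√0.0023 = 22.48 m³/s.
Channel B: With bottom width b = 2.85 m and side slope z = 0.54: A = (b + zy)y = (2.85 + 0.54×1.16)×1.16 = 4.033 m²; P = b + 2y√(1+z²) = 2.85 + 2×1.16×1.136 = 5.487 m. Hydraulic radius R = A/P = 4.033/5.487 = 0.735 m. Q_B = (1/0.038)·4.033·0.735^(2/3)·√0.0023 = 4.145 m³/s.
The larger discharge is 22.48 m³/s and the smaller is 4.145 m³/s; the ratio is 5.42.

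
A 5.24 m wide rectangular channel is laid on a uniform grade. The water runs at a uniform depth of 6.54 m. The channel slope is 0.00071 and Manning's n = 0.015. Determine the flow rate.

Flow area A = b·y = 5.24 × 6.54 = 34.27 m². Wetted perimeter P = b + 2y = 5.24 + 2×6.54 = 18.32 m.
Hydraulic radius R = A/P = 34.27/18.32 = 1.871 m.
Manning's equation: Q = (1/n) A R^(2/3) S^(1/2) = (1/0.015) × 34.27 × 1.871^(2/3) × 0.00071^(1/2) = 92.4 m³/s.

Q = 92.4 m³/s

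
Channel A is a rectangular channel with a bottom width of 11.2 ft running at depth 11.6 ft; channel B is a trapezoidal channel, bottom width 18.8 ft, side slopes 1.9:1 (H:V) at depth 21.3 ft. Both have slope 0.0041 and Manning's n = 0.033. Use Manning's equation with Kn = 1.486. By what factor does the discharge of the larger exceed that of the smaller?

Channel A: Flow area A = b·y = 11.2 × 11.6 = 129.9 ft². Wetted perimeter P = b + 2y = 11.2 + 2×11.6 = 34.4 ft. Hydraulic radius R = A/P = 129.9/34.4 = 3.777 ft. Q_A = (1.486/0.033)·129.9·3.777^(2/3)·√0.0041 = 908.5 ft³/s.
Channel B: With bottom width b = 18.8 ft and side slope z = 1.9: A = (b + zy)y = (18.8 + 1.9×21.3)×21.3 = 1262 ft²; P = b + 2y√(1+z²) = 18.8 + 2×21.3×2.147 = 110.3 ft. Hydraulic radius R = A/P = 1262/110.3 = 11.45 ft. Q_B = (1.486/0.033)·1262·11.45^(2/3)·√0.0041 = 18490 ft³/s.
The larger discharge is 18490 ft³/s and the smaller is 908.5 ft³/s; the ratio is 20.4.

20.4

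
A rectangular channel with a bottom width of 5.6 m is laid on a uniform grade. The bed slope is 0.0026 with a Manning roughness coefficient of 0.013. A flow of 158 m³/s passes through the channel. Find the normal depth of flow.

Manning's equation rearranged: A R^(2/3) = nQ / (1·√S) = 0.013 × 158 / (√0.0026) = 40.28.
Try y = 6.16 m: A R^(2/3) = 53.38 — over.
Try y = 3.74 m: A R^(2/3) = 28.67 — short.
Try y = 4.9 m: A R^(2/3) = 40.33 — matches.

y_n = 4.9 m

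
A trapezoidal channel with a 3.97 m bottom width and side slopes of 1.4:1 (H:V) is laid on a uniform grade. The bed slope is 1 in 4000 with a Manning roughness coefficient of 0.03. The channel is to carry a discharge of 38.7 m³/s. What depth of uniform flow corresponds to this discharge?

y_n = 4.27 m

Manning's equation rearranged: A R^(2/3) = nQ / (1·√S) = 0.03 × 38.7 / (√0.00025) = 73.43.
Try y = 5.06 m: A R^(2/3) = 106.2 — too large.
Try y = 3.52 m: A R^(2/3) = 48.85 — too small.
Try y = 4.27 m: A R^(2/3) = 73.5 — ≈ 73.43.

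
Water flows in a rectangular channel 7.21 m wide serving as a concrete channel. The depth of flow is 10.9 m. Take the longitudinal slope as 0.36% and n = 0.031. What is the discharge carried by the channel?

Q = 296 m³/s

Flow area A = b·y = 7.21 × 10.9 = 78.59 m². Wetted perimeter P = b + 2y = 7.21 + 2×10.9 = 29.01 m.
Hydraulic radius R = A/P = 78.59/29.01 = 2.709 m.
Manning's equation: Q = (1/n) A R^(2/3) S^(1/2) = (1/0.031) × 78.59 × 2.709^(2/3) × 0.0036^(1/2) = 296 m³/s.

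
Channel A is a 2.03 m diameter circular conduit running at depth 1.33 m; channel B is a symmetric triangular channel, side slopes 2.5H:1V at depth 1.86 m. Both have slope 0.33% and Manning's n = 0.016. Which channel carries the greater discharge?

Channel A: For a circular section of diameter D = 2.03 m at depth y = 1.33 m, the central angle is θ = 2 arccos(1 − 2y/D) = 3.773 rad. Then A = (D²/8)(θ − sin θ) = 2.247 m² and P = Dθ/2 = 3.829 m. Hydraulic radius R = A/P = 2.247/3.829 = 0.5869 m. Q_A = (1/0.016)·2.247·0.5869^(2/3)·√0.0033 = 5.656 m³/s.
Channel B: For a triangular section with side slope z = 2.5: A = zy² = 2.5×1.86² = 8.649 m²; P = 2y√(1+z²) = 2×1.86×2.693 = 10.02 m. Hydraulic radius R = A/P = 8.649/10.02 = 0.8635 m. Q_B = (1/0.016)·8.649·0.8635^(2/3)·√0.0033 = 28.16 m³/s.
Q_A = 5.656 m³/s vs Q_B = 28.16 m³/s, so channel B carries more.

channel B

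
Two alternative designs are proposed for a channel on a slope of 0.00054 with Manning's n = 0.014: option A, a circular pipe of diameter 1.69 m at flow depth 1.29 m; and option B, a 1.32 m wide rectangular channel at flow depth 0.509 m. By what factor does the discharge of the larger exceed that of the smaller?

4.02

Channel A: For a circular section of diameter D = 1.69 m at depth y = 1.29 m, the central angle is θ = 2 arccos(1 − 2y/D) = 4.251 rad. Then A = (D²/8)(θ − sin θ) = 1.837 m² and P = Dθ/2 = 3.592 m. Hydraulic radius R = A/P = 1.837/3.592 = 0.5115 m. Q_A = (1/0.014)·1.837·0.5115^(2/3)·√0.00054 = 1.95 m³/s.
Channel B: Flow area A = b·y = 1.32 × 0.509 = 0.6719 m². Wetted perimeter P = b + 2y = 1.32 + 2×0.509 = 2.338 m. Hydraulic radius R = A/P = 0.6719/2.338 = 0.2874 m. Q_B = (1/0.014)·0.6719·0.2874^(2/3)·√0.00054 = 0.4857 m³/s.
The larger discharge is 1.95 m³/s and the smaller is 0.4857 m³/s; the ratio is 4.02.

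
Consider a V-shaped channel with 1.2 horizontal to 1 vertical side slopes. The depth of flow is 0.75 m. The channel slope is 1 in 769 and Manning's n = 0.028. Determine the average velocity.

For a triangular section with side slope z = 1.2: A = zy² = 1.2×0.75² = 0.675 m²; P = 2y√(1+z²) = 2×0.75×1.562 = 2.343 m.
Hydraulic radius R = A/P = 0.675/2.343 = 0.2881 m.
From Manning's equation, V = (1/n) R^(2/3) S^(1/2) = (1/0.028) × 0.2881^(2/3) × 0.0013^(1/2) = 0.562 m/s.

V = 0.562 m/s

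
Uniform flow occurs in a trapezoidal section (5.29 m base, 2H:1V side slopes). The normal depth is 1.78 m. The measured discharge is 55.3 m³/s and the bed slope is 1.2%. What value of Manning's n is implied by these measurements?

With bottom width b = 5.29 m and side slope z = 2: A = (b + zy)y = (5.29 + 2×1.78)×1.78 = 15.75 m²; P = b + 2y√(1+z²) = 5.29 + 2×1.78×2.236 = 13.25 m.
Hydraulic radius R = A/P = 15.75/13.25 = 1.189 m.
Rearranging Manning's equation: n = (1/Q) A R^(2/3) S^(1/2) = (1/55.3) × 15.75 × 1.189^(2/3) × √0.012 = 0.035.

n = 0.035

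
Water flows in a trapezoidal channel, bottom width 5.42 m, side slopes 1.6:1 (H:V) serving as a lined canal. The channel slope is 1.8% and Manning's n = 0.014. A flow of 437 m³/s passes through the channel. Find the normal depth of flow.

y_n = 2.99 m

Manning's equation rearranged: A R^(2/3) = nQ / (1·√S) = 0.014 × 437 / (√0.018) = 45.6.
Try y = 2.09 m: A R^(2/3) = 22.67 — too small.
Try y = 3.26 m: A R^(2/3) = 54.24 — too large.
Try y = 2.99 m: A R^(2/3) = 45.59 — matches.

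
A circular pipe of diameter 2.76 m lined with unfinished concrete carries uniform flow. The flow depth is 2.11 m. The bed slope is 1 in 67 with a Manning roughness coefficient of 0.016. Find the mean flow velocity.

V = 6.77 m/s

For a circular section of diameter D = 2.76 m at depth y = 2.11 m, the central angle is θ = 2 arccos(1 − 2y/D) = 4.256 rad. Then A = (D²/8)(θ − sin θ) = 4.908 m² and P = Dθ/2 = 5.874 m.
Hydraulic radius R = A/P = 4.908/5.874 = 0.8355 m.
From Manning's equation, V = (1/n) R^(2/3) S^(1/2) = (1/0.016) × 0.8355^(2/3) × 0.01493^(1/2) = 6.77 m/s.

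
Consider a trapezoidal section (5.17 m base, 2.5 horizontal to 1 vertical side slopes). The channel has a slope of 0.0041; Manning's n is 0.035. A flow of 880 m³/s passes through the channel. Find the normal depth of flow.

Manning's equation rearranged: A R^(2/3) = nQ / (1·√S) = 0.035 × 880 / (√0.0041) = 481.
Trying y = 8.96 m: A R^(2/3) = 685.6 — too large.
Trying y = 6.42 m: A R^(2/3) = 309.7 — too small.
Trying y = 7.73 m: A R^(2/3) = 480.8 — ≈ 481.

y_n = 7.73 m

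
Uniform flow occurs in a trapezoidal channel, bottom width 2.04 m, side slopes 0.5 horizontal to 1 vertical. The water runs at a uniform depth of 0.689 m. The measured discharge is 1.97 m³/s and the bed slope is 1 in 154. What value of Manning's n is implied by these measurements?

n = 0.04

With bottom width b = 2.04 m and side slope z = 0.5: A = (b + zy)y = (2.04 + 0.5×0.689)×0.689 = 1.643 m²; P = b + 2y√(1+z²) = 2.04 + 2×0.689×1.118 = 3.581 m.
Hydraulic radius R = A/P = 1.643/3.581 = 0.4588 m.
Rearranging Manning's equation: n = (1/Q) A R^(2/3) S^(1/2) = (1/1.97) × 1.643 × 0.4588^(2/3) × √0.006494 = 0.04.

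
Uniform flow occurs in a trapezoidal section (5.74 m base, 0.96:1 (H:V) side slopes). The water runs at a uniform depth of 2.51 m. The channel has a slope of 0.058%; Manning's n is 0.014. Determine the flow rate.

Q = 48.4 m³/s

With bottom width b = 5.74 m and side slope z = 0.96: A = (b + zy)y = (5.74 + 0.96×2.51)×2.51 = 20.46 m²; P = b + 2y√(1+z²) = 5.74 + 2×2.51×1.386 = 12.7 m.
Hydraulic radius R = A/P = 20.46/12.7 = 1.611 m.
Manning's equation: Q = (1/n) A R^(2/3) S^(1/2) = (1/0.014) × 20.46 × 1.611^(2/3) × 0.00058^(1/2) = 48.4 m³/s.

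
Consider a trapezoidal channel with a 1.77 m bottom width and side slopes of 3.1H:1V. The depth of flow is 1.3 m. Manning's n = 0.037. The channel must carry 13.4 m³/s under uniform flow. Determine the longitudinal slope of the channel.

With bottom width b = 1.77 m and side slope z = 3.1: A = (b + zy)y = (1.77 + 3.1×1.3)×1.3 = 7.54 m²; P = b + 2y√(1+z²) = 1.77 + 2×1.3×3.257 = 10.24 m.
Hydraulic radius R = A/P = 7.54/10.24 = 0.7364 m.
From Manning's equation, S = [nQ / (1 A R^(2/3))]² = [0.037 × 13.4 / (1 × 7.54 × 0.7364^(2/3))]² = 0.0065.

S = 0.0065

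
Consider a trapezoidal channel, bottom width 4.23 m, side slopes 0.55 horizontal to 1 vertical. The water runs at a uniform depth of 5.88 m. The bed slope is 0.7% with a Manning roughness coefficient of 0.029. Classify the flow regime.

subcritical

With bottom width b = 4.23 m and side slope z = 0.55: A = (b + zy)y = (4.23 + 0.55×5.88)×5.88 = 43.89 m²; P = b + 2y√(1+z²) = 4.23 + 2×5.88×1.141 = 17.65 m.
Hydraulic radius R = A/P = 43.89/17.65 = 2.486 m.
V = (1/n) R^(2/3) √S = (1/0.029) × 2.486^(2/3) × √0.007 = 5.295 m/s. Hydraulic depth D_h = A/T = 43.89/10.7 = 4.102 m.
Froude number Fr = V/√(g·D_h) = 5.295/√(9.81×4.102) = 0.835, which is less than 1, so the flow is subcritical.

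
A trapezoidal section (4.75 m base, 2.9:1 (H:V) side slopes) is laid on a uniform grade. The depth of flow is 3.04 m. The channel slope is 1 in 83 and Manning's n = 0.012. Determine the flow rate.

With bottom width b = 4.75 m and side slope z = 2.9: A = (b + zy)y = (4.75 + 2.9×3.04)×3.04 = 41.24 m²; P = b + 2y√(1+z²) = 4.75 + 2×3.04×3.068 = 23.4 m.
Hydraulic radius R = A/P = 41.24/23.4 = 1.762 m.
Manning's equation: Q = (1/n) A R^(2/3) S^(1/2) = (1/0.012) × 41.24 × 1.762^(2/3) × 0.01205^(1/2) = 550 m³/s.

Q = 550 m³/s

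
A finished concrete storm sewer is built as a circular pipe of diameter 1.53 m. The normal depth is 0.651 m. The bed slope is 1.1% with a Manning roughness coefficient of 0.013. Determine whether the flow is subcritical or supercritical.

supercritical

For a circular section of diameter D = 1.53 m at depth y = 0.651 m, the central angle is θ = 2 arccos(1 − 2y/D) = 2.842 rad. Then A = (D²/8)(θ − sin θ) = 0.7455 m² and P = Dθ/2 = 2.174 m.
Hydraulic radius R = A/P = 0.7455/2.174 = 0.3428 m.
V = (1/n) R^(2/3) √S = (1/0.013) × 0.3428^(2/3) × √0.011 = 3.952 m/s. Hydraulic depth D_h = A/T = 0.7455/1.513 = 0.4928 m.
Froude number Fr = V/√(g·D_h) = 3.952/√(9.81×0.4928) = 1.8, which is greater than 1, so the flow is supercritical.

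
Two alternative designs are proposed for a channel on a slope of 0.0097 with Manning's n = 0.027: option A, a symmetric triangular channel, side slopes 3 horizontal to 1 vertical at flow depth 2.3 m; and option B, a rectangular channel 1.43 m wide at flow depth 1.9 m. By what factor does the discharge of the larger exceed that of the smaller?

Channel A: For a triangular section with side slope z = 3: A = zy² = 3×2.3² = 15.87 m²; P = 2y√(1+z²) = 2×2.3×3.162 = 14.55 m. Hydraulic radius R = A/P = 15.87/14.55 = 1.091 m. Q_A = (1/0.027)·15.87·1.091^(2/3)·√0.0097 = 61.35 m³/s.
Channel B: Flow area A = b·y = 1.43 × 1.9 = 2.717 m². Wetted perimeter P = b + 2y = 1.43 + 2×1.9 = 5.23 m. Hydraulic radius R = A/P = 2.717/5.23 = 0.5195 m. Q_B = (1/0.027)·2.717·0.5195^(2/3)·√0.0097 = 6.405 m³/s.
The larger discharge is 61.35 m³/s and the smaller is 6.405 m³/s; the ratio is 9.58.

9.58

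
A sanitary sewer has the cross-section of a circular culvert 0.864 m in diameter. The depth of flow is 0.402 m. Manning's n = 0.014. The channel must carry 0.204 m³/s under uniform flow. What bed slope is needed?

For a circular section of diameter D = 0.864 m at depth y = 0.402 m, the central angle is θ = 2 arccos(1 − 2y/D) = 3.003 rad. Then A = (D²/8)(θ − sin θ) = 0.2672 m² and P = Dθ/2 = 1.297 m.
Hydraulic radius R = A/P = 0.2672/1.297 = 0.206 m.
From Manning's equation, S = [nQ / (1 A R^(2/3))]² = [0.014 × 0.204 / (1 × 0.2672 × 0.206^(2/3))]² = 0.000939.

S = 0.000939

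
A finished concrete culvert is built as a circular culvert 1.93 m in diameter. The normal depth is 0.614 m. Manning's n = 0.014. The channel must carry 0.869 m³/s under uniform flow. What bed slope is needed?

For a circular section of diameter D = 1.93 m at depth y = 0.614 m, the central angle is θ = 2 arccos(1 − 2y/D) = 2.397 rad. Then A = (D²/8)(θ − sin θ) = 0.8006 m² and P = Dθ/2 = 2.313 m.
Hydraulic radius R = A/P = 0.8006/2.313 = 0.3461 m.
From Manning's equation, S = [nQ / (1 A R^(2/3))]² = [0.014 × 0.869 / (1 × 0.8006 × 0.3461^(2/3))]² = 0.00095.

S = 0.00095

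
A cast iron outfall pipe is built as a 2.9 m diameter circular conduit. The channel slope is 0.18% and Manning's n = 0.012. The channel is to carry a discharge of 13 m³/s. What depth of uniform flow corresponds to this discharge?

Manning's equation rearranged: A R^(2/3) = nQ / (1·√S) = 0.012 × 13 / (√0.0018) = 3.677.
Try y = 1.41 m: A R^(2/3) = 2.541 — short.
Try y = 2.18 m: A R^(2/3) = 4.874 — over.
Try y = 1.77 m: A R^(2/3) = 3.676 — ≈ 3.677.

y_n = 1.77 m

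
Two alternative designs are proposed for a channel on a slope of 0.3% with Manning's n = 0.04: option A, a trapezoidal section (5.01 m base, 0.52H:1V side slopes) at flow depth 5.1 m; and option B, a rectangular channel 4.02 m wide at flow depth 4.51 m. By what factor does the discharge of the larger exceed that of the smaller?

3.07

Channel A: With bottom width b = 5.01 m and side slope z = 0.52: A = (b + zy)y = (5.01 + 0.52×5.1)×5.1 = 39.08 m²; P = b + 2y√(1+z²) = 5.01 + 2×5.1×1.127 = 16.51 m. Hydraulic radius R = A/P = 39.08/16.51 = 2.367 m. Q_A = (1/0.04)·39.08·2.367^(2/3)·√0.003 = 95.04 m³/s.
Channel B: Flow area A = b·y = 4.02 × 4.51 = 18.13 m². Wetted perimeter P = b + 2y = 4.02 + 2×4.51 = 13.04 m. Hydraulic radius R = A/P = 18.13/13.04 = 1.39 m. Q_B = (1/0.04)·18.13·1.39^(2/3)·√0.003 = 30.93 m³/s.
The larger discharge is 95.04 m³/s and the smaller is 30.93 m³/s; the ratio is 3.07.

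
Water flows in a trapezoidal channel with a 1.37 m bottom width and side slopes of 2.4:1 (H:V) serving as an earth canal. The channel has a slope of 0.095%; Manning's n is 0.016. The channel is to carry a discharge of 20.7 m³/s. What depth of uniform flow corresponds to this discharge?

y_n = 1.86 m

Manning's equation rearranged: A R^(2/3) = nQ / (1·√S) = 0.016 × 20.7 / (√0.00095) = 10.75.
Trying y = 1.62 m: A R^(2/3) = 7.761 — short.
Trying y = 2.32 m: A R^(2/3) = 18.16 — over.
Trying y = 1.86 m: A R^(2/3) = 10.73 — ≈ 10.75.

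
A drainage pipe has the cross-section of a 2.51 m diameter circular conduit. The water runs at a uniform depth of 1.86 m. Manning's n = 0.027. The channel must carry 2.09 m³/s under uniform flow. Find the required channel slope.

For a circular section of diameter D = 2.51 m at depth y = 1.86 m, the central angle is θ = 2 arccos(1 − 2y/D) = 4.148 rad. Then A = (D²/8)(θ − sin θ) = 3.932 m² and P = Dθ/2 = 5.205 m.
Hydraulic radius R = A/P = 3.932/5.205 = 0.7553 m.
From Manning's equation, S = [nQ / (1 A R^(2/3))]² = [0.027 × 2.09 / (1 × 3.932 × 0.7553^(2/3))]² = 0.0003.

S = 0.0003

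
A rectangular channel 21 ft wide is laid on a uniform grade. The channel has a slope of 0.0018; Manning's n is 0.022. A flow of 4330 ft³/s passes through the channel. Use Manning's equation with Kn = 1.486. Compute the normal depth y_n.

Manning's equation rearranged: A R^(2/3) = nQ / (1.486·√S) = 0.022 × 4330 / (1.486 × √0.0018) = 1511.
Trying y = 16.7 ft: A R^(2/3) = 1215 — short.
Trying y = 23.3 ft: A R^(2/3) = 1831 — over.
Trying y = 19.9 ft: A R^(2/3) = 1511 — ≈ 1511.

y_n = 19.9 ft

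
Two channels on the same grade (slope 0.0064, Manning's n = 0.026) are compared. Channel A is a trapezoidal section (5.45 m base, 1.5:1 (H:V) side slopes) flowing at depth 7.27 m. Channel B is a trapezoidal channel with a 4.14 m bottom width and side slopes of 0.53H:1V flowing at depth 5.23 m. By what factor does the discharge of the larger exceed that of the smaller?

4.61

Channel A: With bottom width b = 5.45 m and side slope z = 1.5: A = (b + zy)y = (5.45 + 1.5×7.27)×7.27 = 118.9 m²; P = b + 2y√(1+z²) = 5.45 + 2×7.27×1.803 = 31.66 m. Hydraulic radius R = A/P = 118.9/31.66 = 3.755 m. Q_A = (1/0.026)·118.9·3.755^(2/3)·√0.0064 = 883.9 m³/s.
Channel B: With bottom width b = 4.14 m and side slope z = 0.53: A = (b + zy)y = (4.14 + 0.53×5.23)×5.23 = 36.15 m²; P = b + 2y√(1+z²) = 4.14 + 2×5.23×1.132 = 15.98 m. Hydraulic radius R = A/P = 36.15/15.98 = 2.262 m. Q_B = (1/0.026)·36.15·2.262^(2/3)·√0.0064 = 191.7 m³/s.
The larger discharge is 883.9 m³/s and the smaller is 191.7 m³/s; the ratio is 4.61.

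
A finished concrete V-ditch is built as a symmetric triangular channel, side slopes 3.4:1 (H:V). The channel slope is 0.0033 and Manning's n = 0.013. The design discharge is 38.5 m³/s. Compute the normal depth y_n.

y_n = 1.71 m

Manning's equation rearranged: A R^(2/3) = nQ / (1·√S) = 0.013 × 38.5 / (√0.0033) = 8.713.
Trying y = 1.26 m: A R^(2/3) = 3.859 — short.
Trying y = 1.93 m: A R^(2/3) = 12.03 — over.
Trying y = 1.71 m: A R^(2/3) = 8.712 — ≈ 8.713.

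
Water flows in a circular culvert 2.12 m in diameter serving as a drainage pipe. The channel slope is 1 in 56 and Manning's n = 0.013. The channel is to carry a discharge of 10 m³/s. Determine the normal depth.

Manning's equation rearranged: A R^(2/3) = nQ / (1·√S) = 0.013 × 10 / (√0.01786) = 0.9728.
At y = 0.743 m: A R^(2/3) = 0.6094 — low.
At y = 1.09 m: A R^(2/3) = 1.212 — high.
At y = 0.96 m: A R^(2/3) = 0.9736 — ≈ 0.9728.

y_n = 0.96 m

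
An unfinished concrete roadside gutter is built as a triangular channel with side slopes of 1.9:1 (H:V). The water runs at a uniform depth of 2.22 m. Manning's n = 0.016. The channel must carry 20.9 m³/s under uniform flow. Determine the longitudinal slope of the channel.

For a triangular section with side slope z = 1.9: A = zy² = 1.9×2.22² = 9.364 m²; P = 2y√(1+z²) = 2×2.22×2.147 = 9.533 m.
Hydraulic radius R = A/P = 9.364/9.533 = 0.9823 m.
From Manning's equation, S = [nQ / (1 A R^(2/3))]² = [0.016 × 20.9 / (1 × 9.364 × 0.9823^(2/3))]² = 0.00131.

S = 0.00131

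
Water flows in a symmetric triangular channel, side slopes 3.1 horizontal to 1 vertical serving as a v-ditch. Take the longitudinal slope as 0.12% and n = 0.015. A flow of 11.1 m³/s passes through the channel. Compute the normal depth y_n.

Manning's equation rearranged: A R^(2/3) = nQ / (1·√S) = 0.015 × 11.1 / (√0.0012) = 4.806.
Try y = 1 m: A R^(2/3) = 1.889 — low.
Try y = 1.75 m: A R^(2/3) = 8.403 — high.
Try y = 1.42 m: A R^(2/3) = 4.813 — matches.

y_n = 1.42 m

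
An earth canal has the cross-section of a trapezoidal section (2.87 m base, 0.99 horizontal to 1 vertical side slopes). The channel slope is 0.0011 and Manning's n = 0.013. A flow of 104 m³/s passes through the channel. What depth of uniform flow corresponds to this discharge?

y_n = 3.93 m

Manning's equation rearranged: A R^(2/3) = nQ / (1·√S) = 0.013 × 104 / (√0.0011) = 40.76.
At y = 3.35 m: A R^(2/3) = 29.35 — short.
At y = 4.81 m: A R^(2/3) = 62.8 — over.
At y = 3.93 m: A R^(2/3) = 40.86 — matches.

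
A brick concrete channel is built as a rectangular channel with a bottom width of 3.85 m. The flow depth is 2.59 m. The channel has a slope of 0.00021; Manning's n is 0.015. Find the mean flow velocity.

V = 1.03 m/s

Flow area A = b·y = 3.85 × 2.59 = 9.971 m². Wetted perimeter P = b + 2y = 3.85 + 2×2.59 = 9.03 m.
Hydraulic radius R = A/P = 9.971/9.03 = 1.104 m.
From Manning's equation, V = (1/n) R^(2/3) S^(1/2) = (1/0.015) × 1.104^(2/3) × 0.00021^(1/2) = 1.03 m/s.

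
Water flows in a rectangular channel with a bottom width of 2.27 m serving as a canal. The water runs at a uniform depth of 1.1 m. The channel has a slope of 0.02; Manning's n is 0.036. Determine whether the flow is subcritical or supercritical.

subcritical

Flow area A = b·y = 2.27 × 1.1 = 2.497 m². Wetted perimeter P = b + 2y = 2.27 + 2×1.1 = 4.47 m.
Hydraulic radius R = A/P = 2.497/4.47 = 0.5586 m.
V = (1/n) R^(2/3) √S = (1/0.036) × 0.5586^(2/3) × √0.02 = 2.665 m/s. Hydraulic depth D_h = A/T = 2.497/2.27 = 1.1 m.
Froude number Fr = V/√(g·D_h) = 2.665/√(9.81×1.1) = 0.811, which is less than 1, so the flow is subcritical.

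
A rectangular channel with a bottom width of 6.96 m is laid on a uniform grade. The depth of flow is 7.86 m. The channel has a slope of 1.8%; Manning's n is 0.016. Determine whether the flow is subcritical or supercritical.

Flow area A = b·y = 6.96 × 7.86 = 54.71 m². Wetted perimeter P = b + 2y = 6.96 + 2×7.86 = 22.68 m.
Hydraulic radius R = A/P = 54.71/22.68 = 2.412 m.
V = (1/n) R^(2/3) √S = (1/0.016) × 2.412^(2/3) × √0.018 = 15.08 m/s. Hydraulic depth D_h = A/T = 54.71/6.96 = 7.86 m.
Froude number Fr = V/√(g·D_h) = 15.08/√(9.81×7.86) = 1.72, which is greater than 1, so the flow is supercritical.

supercritical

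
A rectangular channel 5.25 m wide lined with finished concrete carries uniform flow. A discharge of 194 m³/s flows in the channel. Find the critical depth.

For a rectangular channel, critical depth y_c = (q²/g)^(1/3) where q = Q/b = 194/5.25 = 36.95 m²/s.
So y_c = (36.95²/9.81)^(1/3) = 5.18 m.

y_c = 5.18 m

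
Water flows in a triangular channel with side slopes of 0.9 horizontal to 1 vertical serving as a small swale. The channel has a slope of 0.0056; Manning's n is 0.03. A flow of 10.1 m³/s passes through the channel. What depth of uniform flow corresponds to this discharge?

Manning's equation rearranged: A R^(2/3) = nQ / (1·√S) = 0.03 × 10.1 / (√0.0056) = 4.049.
Try y = 2.94 m: A R^(2/3) = 7.693 — too large.
Try y = 1.88 m: A R^(2/3) = 2.335 — too small.
Try y = 2.31 m: A R^(2/3) = 4.044 — close enough.

y_n = 2.31 m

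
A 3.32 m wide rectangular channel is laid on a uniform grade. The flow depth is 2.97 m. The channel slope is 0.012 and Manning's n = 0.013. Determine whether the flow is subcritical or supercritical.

supercritical

Flow area A = b·y = 3.32 × 2.97 = 9.86 m². Wetted perimeter P = b + 2y = 3.32 + 2×2.97 = 9.26 m.
Hydraulic radius R = A/P = 9.86/9.26 = 1.065 m.
V = (1/n) R^(2/3) √S = (1/0.013) × 1.065^(2/3) × √0.012 = 8.787 m/s. Hydraulic depth D_h = A/T = 9.86/3.32 = 2.97 m.
Froude number Fr = V/√(g·D_h) = 8.787/√(9.81×2.97) = 1.63, which is greater than 1, so the flow is supercritical.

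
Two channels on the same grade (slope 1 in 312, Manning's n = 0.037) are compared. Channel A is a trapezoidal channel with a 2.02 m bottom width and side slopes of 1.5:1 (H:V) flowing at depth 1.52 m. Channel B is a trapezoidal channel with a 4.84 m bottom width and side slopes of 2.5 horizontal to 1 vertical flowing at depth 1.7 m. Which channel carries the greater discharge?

channel B

Channel A: With bottom width b = 2.02 m and side slope z = 1.5: A = (b + zy)y = (2.02 + 1.5×1.52)×1.52 = 6.536 m²; P = b + 2y√(1+z²) = 2.02 + 2×1.52×1.803 = 7.5 m. Hydraulic radius R = A/P = 6.536/7.5 = 0.8714 m. Q_A = (1/0.037)·6.536·0.8714^(2/3)·√0.003205 = 9.124 m³/s.
Channel B: With bottom width b = 4.84 m and side slope z = 2.5: A = (b + zy)y = (4.84 + 2.5×1.7)×1.7 = 15.45 m²; P = b + 2y√(1+z²) = 4.84 + 2×1.7×2.693 = 13.99 m. Hydraulic radius R = A/P = 15.45/13.99 = 1.104 m. Q_B = (1/0.037)·15.45·1.104^(2/3)·√0.003205 = 25.26 m³/s.
Q_A = 9.124 m³/s vs Q_B = 25.26 m³/s, so channel B carries more.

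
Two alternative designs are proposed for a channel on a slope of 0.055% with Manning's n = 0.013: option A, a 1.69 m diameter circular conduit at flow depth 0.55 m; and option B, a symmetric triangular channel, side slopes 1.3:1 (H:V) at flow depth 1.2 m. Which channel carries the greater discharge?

channel B

Channel A: For a circular section of diameter D = 1.69 m at depth y = 0.55 m, the central angle is θ = 2 arccos(1 − 2y/D) = 2.428 rad. Then A = (D²/8)(θ − sin θ) = 0.6334 m² and P = Dθ/2 = 2.052 m. Hydraulic radius R = A/P = 0.6334/2.052 = 0.3087 m. Q_A = (1/0.013)·0.6334·0.3087^(2/3)·√0.00055 = 0.5218 m³/s.
Channel B: For a triangular section with side slope z = 1.3: A = zy² = 1.3×1.2² = 1.872 m²; P = 2y√(1+z²) = 2×1.2×1.64 = 3.936 m. Hydraulic radius R = A/P = 1.872/3.936 = 0.4756 m. Q_B = (1/0.013)·1.872·0.4756^(2/3)·√0.00055 = 2.058 m³/s.
Q_A = 0.5218 m³/s vs Q_B = 2.058 m³/s, so channel B carries more.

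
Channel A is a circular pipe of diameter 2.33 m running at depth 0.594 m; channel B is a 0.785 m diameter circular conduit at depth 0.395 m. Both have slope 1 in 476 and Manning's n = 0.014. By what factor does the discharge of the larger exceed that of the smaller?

Channel A: For a circular section of diameter D = 2.33 m at depth y = 0.594 m, the central angle is θ = 2 arccos(1 − 2y/D) = 2.117 rad. Then A = (D²/8)(θ − sin θ) = 0.8569 m² and P = Dθ/2 = 2.466 m. Hydraulic radius R = A/P = 0.8569/2.466 = 0.3474 m. Q_A = (1/0.014)·0.8569·0.3474^(2/3)·√0.002101 = 1.386 m³/s.
Channel B: For a circular section of diameter D = 0.785 m at depth y = 0.395 m, the central angle is θ = 2 arccos(1 − 2y/D) = 3.154 rad. Then A = (D²/8)(θ − sin θ) = 0.244 m² and P = Dθ/2 = 1.238 m. Hydraulic radius R = A/P = 0.244/1.238 = 0.197 m. Q_B = (1/0.014)·0.244·0.197^(2/3)·√0.002101 = 0.2704 m³/s.
The larger discharge is 1.386 m³/s and the smaller is 0.2704 m³/s; the ratio is 5.13.

5.13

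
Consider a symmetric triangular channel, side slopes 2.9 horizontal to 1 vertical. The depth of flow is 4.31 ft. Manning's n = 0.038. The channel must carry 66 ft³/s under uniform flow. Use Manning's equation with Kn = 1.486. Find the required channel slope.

S = 0.00038

For a triangular section with side slope z = 2.9: A = zy² = 2.9×4.31² = 53.87 ft²; P = 2y√(1+z²) = 2×4.31×3.068 = 26.44 ft.
Hydraulic radius R = A/P = 53.87/26.44 = 2.037 ft.
From Manning's equation, S = [nQ / (1.486 A R^(2/3))]² = [0.038 × 66 / (1.486 × 53.87 × 2.037^(2/3))]² = 0.00038.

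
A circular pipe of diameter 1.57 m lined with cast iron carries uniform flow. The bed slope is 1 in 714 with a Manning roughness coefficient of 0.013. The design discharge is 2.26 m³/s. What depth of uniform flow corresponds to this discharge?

Manning's equation rearranged: A R^(2/3) = nQ / (1·√S) = 0.013 × 2.26 / (√0.001401) = 0.7851.
Try y = 1.17 m: A R^(2/3) = 0.9393 — over.
Try y = 0.789 m: A R^(2/3) = 0.5234 — short.
Try y = 1.02 m: A R^(2/3) = 0.7845 — ≈ 0.7851.

y_n = 1.02 m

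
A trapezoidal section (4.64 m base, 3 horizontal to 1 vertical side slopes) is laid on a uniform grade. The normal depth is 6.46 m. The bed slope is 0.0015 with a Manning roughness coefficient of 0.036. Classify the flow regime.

subcritical

With bottom width b = 4.64 m and side slope z = 3: A = (b + zy)y = (4.64 + 3×6.46)×6.46 = 155.2 m²; P = b + 2y√(1+z²) = 4.64 + 2×6.46×3.162 = 45.5 m.
Hydraulic radius R = A/P = 155.2/45.5 = 3.411 m.
V = (1/n) R^(2/3) √S = (1/0.036) × 3.411^(2/3) × √0.0015 = 2.438 m/s. Hydraulic depth D_h = A/T = 155.2/43.4 = 3.575 m.
Froude number Fr = V/√(g·D_h) = 2.438/√(9.81×3.575) = 0.412, which is less than 1, so the flow is subcritical.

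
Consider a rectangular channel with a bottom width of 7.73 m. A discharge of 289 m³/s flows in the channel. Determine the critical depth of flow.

For a rectangular channel, critical depth y_c = (q²/g)^(1/3) where q = Q/b = 289/7.73 = 37.39 m²/s.
So y_c = (37.39²/9.81)^(1/3) = 5.22 m.

y_c = 5.22 m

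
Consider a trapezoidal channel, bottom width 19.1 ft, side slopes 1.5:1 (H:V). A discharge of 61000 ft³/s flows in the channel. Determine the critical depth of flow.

At critical depth, Q² T / (g A³) = 1, i.e. A³/T = Q²/g = 61000²/32.2 = 115600000.
Try y = 27.8 ft: A³/T = 47110000 — too small.
Try y = 39 ft: A³/T = 203700000 — too large.
Try y = 34.3 ft: A³/T = 116100000 — close enough.

y_c = 34.3 ft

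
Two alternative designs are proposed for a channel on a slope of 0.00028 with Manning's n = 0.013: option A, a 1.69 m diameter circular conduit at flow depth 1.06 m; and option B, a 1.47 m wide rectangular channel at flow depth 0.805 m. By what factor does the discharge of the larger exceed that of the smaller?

Channel A: For a circular section of diameter D = 1.69 m at depth y = 1.06 m, the central angle is θ = 2 arccos(1 − 2y/D) = 3.656 rad. Then A = (D²/8)(θ − sin θ) = 1.481 m² and P = Dθ/2 = 3.089 m. Hydraulic radius R = A/P = 1.481/3.089 = 0.4794 m. Q_A = (1/0.013)·1.481·0.4794^(2/3)·√0.00028 = 1.168 m³/s.
Channel B: Flow area A = b·y = 1.47 × 0.805 = 1.183 m². Wetted perimeter P = b + 2y = 1.47 + 2×0.805 = 3.08 m. Hydraulic radius R = A/P = 1.183/3.08 = 0.3842 m. Q_B = (1/0.013)·1.183·0.3842^(2/3)·√0.00028 = 0.805 m³/s.
The larger discharge is 1.168 m³/s and the smaller is 0.805 m³/s; the ratio is 1.45.

1.45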